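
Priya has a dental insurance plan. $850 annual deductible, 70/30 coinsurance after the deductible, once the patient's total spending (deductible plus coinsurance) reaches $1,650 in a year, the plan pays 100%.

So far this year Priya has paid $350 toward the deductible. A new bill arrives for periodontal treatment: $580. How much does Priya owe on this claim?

$524

Remaining deductible: $850 − $350 = $500.
After the $500 deductible portion, $580 − $500 = $80 is subject to coinsurance.
Patient's 30% share of $80 is $24.
Patient responsibility before any cap: $500 + $24 = $524.
Year-to-date out-of-pocket becomes $350 + $524 = $874, still under the $1,650 maximum, so no cap applies.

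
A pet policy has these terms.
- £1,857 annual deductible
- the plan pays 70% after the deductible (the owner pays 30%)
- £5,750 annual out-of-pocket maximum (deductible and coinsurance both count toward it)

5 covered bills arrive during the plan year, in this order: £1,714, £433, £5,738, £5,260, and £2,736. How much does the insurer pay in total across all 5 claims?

#1 (£1,714): entire amount goes to the deductible. Cost to owner: £1,714. OOP to date £1,714. Plan pays £1,714 − £1,714 = £0.
#2 (£433): £143 finishes the deductible; £290 goes to coinsurance; 30% of £290 = £87. Owner pays £230; OOP now £1,944. Plan pays £433 − £230 = £203.
#3 (£5,738): 30% coinsurance on £5,738 = £1,721.40. Owner pays £1,721.40; OOP now £3,665.40. Plan pays £5,738 − £1,721.40 = £4,016.60.
#4 (£5,260): 30% coinsurance on £5,260 = £1,578. Owner pays £1,578; OOP now £5,243.40. Insurer: £5,260 − £1,578 = £3,682.
#5 (£2,736): deductible met; 30% of £2,736 = £820.80. OOP would hit £6,064.20 > £5,750, so the cap limits the owner to £5,750 − £5,243.40 = £506.60. Plan pays £2,736 − £506.60 = £2,229.40.
Insurer total: £0 + £203 + £4,016.60 + £3,682 + £2,229.40 = £10,131.

£10,131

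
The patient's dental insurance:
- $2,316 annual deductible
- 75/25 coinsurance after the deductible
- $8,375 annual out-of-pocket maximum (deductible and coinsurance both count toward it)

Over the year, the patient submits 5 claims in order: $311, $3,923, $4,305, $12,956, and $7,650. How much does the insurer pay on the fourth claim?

$9,717

Claim 1 ($311): all of it applies to the deductible. Patient pays $311; OOP now $311. Plan pays $311 − $311 = $0.
Claim 2 ($3,923): deductible takes $2,005, $1,918 remains; 25% of $1,918 = $479.50. Patient pays $2,484.50; OOP now $2,795.50. Insurer: $3,923 − $2,484.50 = $1,438.50.
Claim 3 ($4,305): 25% coinsurance on $4,305 = $1,076.25. Cost to patient: $1,076.25. OOP to date $3,871.75. Plan pays $4,305 − $1,076.25 = $3,228.75.
Claim 4 ($12,956): deductible already satisfied, so patient's share is 25% × $12,956 = $3,239. Patient pays $3,239; OOP now $7,110.75. Insurer: $12,956 − $3,239 = $9,717.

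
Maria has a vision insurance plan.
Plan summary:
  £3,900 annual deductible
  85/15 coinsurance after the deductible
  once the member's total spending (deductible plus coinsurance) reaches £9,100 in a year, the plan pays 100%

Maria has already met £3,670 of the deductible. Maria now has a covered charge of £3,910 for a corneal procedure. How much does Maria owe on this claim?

£782

Remaining deductible: £3,900 − £3,670 = £230.
The remaining £3,680 (= £3,910 − £230) moves to coinsurance.
Member's 15% share of £3,680 is £552.
So the member owes £230 + £552 = £782 before any cap.
Total out-of-pocket so far would be £3,670 + £782 = £4,452, below the £9,100 cap — no reduction.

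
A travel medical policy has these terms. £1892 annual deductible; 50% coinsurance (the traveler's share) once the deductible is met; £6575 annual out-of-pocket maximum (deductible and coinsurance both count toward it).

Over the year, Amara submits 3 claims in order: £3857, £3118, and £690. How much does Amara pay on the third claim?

£345

Claim 1 (£3857): £1892 finishes the deductible; £1965 goes to coinsurance; coinsurance £1965 × 50% = £982.50. Traveler pays £2874.50; OOP now £2874.50.
Claim 2 (£3118): deductible already satisfied, so traveler's share is 50% × £3118 = £1559. Cost to traveler: £1559. OOP to date £4433.50.
Claim 3 (£690): deductible already satisfied, so traveler's share is 50% × £690 = £345. Cost to traveler: £345. OOP to date £4778.50.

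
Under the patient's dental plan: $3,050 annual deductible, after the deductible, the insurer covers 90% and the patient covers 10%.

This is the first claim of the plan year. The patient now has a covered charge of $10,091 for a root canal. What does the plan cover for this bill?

The full $3,050 deductible is still open; $3,050 of this bill applies to it.
After the $3,050 deductible portion, $10,091 − $3,050 = $7,041 is subject to coinsurance.
10% of $7,041 = $704.10 falls to the patient.
That puts the patient's cost at $3,050 + $704.10 = $3,754.10.
The insurer covers the remainder: $10,091 − $3,754.10 = $6,336.90.

$6,336.90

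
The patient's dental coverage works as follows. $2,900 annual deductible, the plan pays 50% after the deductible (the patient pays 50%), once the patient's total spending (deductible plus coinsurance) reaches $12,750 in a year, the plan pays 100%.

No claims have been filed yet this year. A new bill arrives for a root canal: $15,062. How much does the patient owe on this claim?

$8,981

The full $2,900 deductible is still open; $2,900 of this bill applies to it.
After the $2,900 deductible portion, $15,062 − $2,900 = $12,162 is subject to coinsurance.
Patient's 50% share of $12,162 is $6,081.
That puts the patient's cost at $2,900 + $6,081 = $8,981 before any cap.
Year-to-date out-of-pocket becomes $0 + $8,981 = $8,981, still under the $12,750 maximum, so no cap applies.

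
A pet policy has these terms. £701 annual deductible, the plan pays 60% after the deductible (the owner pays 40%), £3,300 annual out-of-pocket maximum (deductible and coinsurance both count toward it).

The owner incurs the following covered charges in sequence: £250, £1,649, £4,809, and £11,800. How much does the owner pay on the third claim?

Bill 1, £250: all of it applies to the deductible. Owner pays £250; OOP now £250.
Bill 2, £1,649: £451 finishes the deductible; £1,198 goes to coinsurance; 40% of £1,198 = £479.20. Owner pays £930.20; OOP now £1,180.20.
Bill 3, £4,809: 40% coinsurance on £4,809 = £1,923.60. Owner owes £1,923.60 (running OOP £3,103.80).

£1,923.60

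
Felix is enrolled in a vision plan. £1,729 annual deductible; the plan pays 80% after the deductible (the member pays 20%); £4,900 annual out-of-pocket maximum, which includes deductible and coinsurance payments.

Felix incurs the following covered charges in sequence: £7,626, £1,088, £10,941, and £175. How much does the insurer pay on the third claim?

£9,167

Claim 1 (£7,626): deductible takes £1,729, £5,897 remains; coinsurance £5,897 × 20% = £1,179.40. Cost to member: £2,908.40. OOP to date £2,908.40. Plan pays £7,626 − £2,908.40 = £4,717.60.
Claim 2 (£1,088): deductible met; 20% of £1,088 = £217.60. Member pays £217.60; OOP now £3,126. Insurer: £1,088 − £217.60 = £870.40.
Claim 3 (£10,941): 20% coinsurance on £10,941 = £2,188.20. Adding that to £3,126 gives £5,314.20, past the £4,900 cap; member pays only £4,900 − £3,126 = £1,774. Plan pays £10,941 − £1,774 = £9,167.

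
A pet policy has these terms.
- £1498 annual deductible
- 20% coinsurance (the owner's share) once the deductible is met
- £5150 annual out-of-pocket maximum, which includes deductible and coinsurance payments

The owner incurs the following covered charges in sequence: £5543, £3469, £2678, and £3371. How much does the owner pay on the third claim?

Claim 1 (£5543): deductible takes £1498, £4045 remains; coinsurance £4045 × 20% = £809. Cost to owner: £2307. OOP to date £2307.
Claim 2 (£3469): deductible met; 20% of £3469 = £693.80. Owner pays £693.80; OOP now £3000.80.
Claim 3 (£2678): deductible met; 20% of £2678 = £535.60. Cost to owner: £535.60. OOP to date £3536.40.

£535.60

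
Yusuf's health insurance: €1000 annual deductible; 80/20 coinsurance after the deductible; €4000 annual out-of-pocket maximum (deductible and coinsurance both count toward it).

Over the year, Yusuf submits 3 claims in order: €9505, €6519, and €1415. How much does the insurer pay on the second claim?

#1 (€9505): deductible takes €1000, €8505 remains; coinsurance €8505 × 20% = €1701. Patient owes €2701 (running OOP €2701). Insurer: €9505 − €2701 = €6804.
#2 (€6519): 20% coinsurance on €6519 = €1303.80. Adding that to €2701 gives €4004.80, past the €4000 cap; patient pays only €4000 − €2701 = €1299. Insurer: €6519 − €1299 = €5220.

€5220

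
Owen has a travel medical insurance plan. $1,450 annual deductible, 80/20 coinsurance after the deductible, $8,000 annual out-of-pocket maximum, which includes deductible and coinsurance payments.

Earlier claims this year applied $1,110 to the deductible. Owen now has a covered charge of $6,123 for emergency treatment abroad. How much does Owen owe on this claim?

Deductible still to meet: $1,450 − $1,110 = $340.
That leaves $6,123 − $340 = $5,783 for coinsurance.
Coinsurance: $5,783 × 20% = $1,156.60.
So the traveler owes $340 + $1,156.60 = $1,496.60 before any cap.
Cumulative spending $1,110 + $1,496.60 = $2,606.60 stays under the $8,000 maximum.

$1,496.60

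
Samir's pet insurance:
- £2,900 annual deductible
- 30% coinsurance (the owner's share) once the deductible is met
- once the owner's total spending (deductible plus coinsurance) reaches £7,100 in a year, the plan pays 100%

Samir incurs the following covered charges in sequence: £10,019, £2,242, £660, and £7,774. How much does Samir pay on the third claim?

Bill 1, £10,019: deductible takes £2,900, £7,119 remains; owner's 30% is £2,135.70. Cost to owner: £5,035.70. OOP to date £5,035.70.
Bill 2, £2,242: deductible met; 30% of £2,242 = £672.60. Owner owes £672.60 (running OOP £5,708.30).
Bill 3, £660: deductible already satisfied, so owner's share is 30% × £660 = £198. Cost to owner: £198. OOP to date £5,906.30.

£198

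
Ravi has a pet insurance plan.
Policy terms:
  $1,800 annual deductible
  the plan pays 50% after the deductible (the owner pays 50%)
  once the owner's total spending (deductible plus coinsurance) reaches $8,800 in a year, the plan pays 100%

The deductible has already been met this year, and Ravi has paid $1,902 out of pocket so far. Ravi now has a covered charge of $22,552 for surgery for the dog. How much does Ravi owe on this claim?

$6,898

The deductible is already satisfied, so the full bill goes to coinsurance.
Coinsurance: $22,552 × 50% = $11,276.
Year-to-date out-of-pocket would reach $1,902 + $11,276 = $13,178, above the $8,800 maximum, so the owner pays only $8,800 − $1,902 = $6,898.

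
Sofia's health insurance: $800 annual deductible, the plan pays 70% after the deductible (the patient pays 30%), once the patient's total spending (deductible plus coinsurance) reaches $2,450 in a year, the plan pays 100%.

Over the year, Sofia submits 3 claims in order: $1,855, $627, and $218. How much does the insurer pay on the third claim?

$152.60

Claim 1 ($1,855): deductible takes $800, $1,055 remains; coinsurance $1,055 × 30% = $316.50. Patient pays $1,116.50; OOP now $1,116.50. Insurer: $1,855 − $1,116.50 = $738.50.
Claim 2 ($627): deductible already satisfied, so patient's share is 30% × $627 = $188.10. Cost to patient: $188.10. OOP to date $1,304.60. Plan pays $627 − $188.10 = $438.90.
Claim 3 ($218): 30% coinsurance on $218 = $65.40. Patient owes $65.40 (running OOP $1,370). Insurer: $218 − $65.40 = $152.60.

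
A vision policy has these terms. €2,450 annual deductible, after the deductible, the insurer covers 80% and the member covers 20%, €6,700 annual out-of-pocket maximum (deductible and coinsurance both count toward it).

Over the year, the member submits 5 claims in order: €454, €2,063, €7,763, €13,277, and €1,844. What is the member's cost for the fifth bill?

#1 (€454): all of it applies to the deductible. Member pays €454; OOP now €454.
#2 (€2,063): €1,996 to deductible, leaving €67; 20% of €67 = €13.40. Member pays €2,009.40; OOP now €2,463.40.
#3 (€7,763): deductible met; 20% of €7,763 = €1,552.60. Member owes €1,552.60 (running OOP €4,016).
#4 (€13,277): 20% coinsurance on €13,277 = €2,655.40. Member pays €2,655.40; OOP now €6,671.40.
#5 (€1,844): deductible already satisfied, so member's share is 20% × €1,844 = €368.80. That would push OOP to €7,040.20, over the €6,700 cap, so member pays €6,700 − €6,671.40 = €28.60.

€28.60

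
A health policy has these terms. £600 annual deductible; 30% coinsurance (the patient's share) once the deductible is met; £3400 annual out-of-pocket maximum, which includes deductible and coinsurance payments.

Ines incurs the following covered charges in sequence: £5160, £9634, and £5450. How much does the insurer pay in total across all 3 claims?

#1 (£5160): £600 to deductible, leaving £4560; patient's 30% is £1368. Patient owes £1968 (running OOP £1968). Plan pays £5160 − £1968 = £3192.
#2 (£9634): deductible already satisfied, so patient's share is 30% × £9634 = £2890.20. OOP would hit £4858.20 > £3400, so the cap limits the patient to £3400 − £1968 = £1432. Plan pays £9634 − £1432 = £8202.
#3 (£5450): deductible met; 30% of £5450 = £1635. OOP would hit £5035 > £3400, so the cap limits the patient to £3400 − £3400 = £0. Insurer: £5450 − £0 = £5450.
Insurer total: £3192 + £8202 + £5450 = £16844.

£16844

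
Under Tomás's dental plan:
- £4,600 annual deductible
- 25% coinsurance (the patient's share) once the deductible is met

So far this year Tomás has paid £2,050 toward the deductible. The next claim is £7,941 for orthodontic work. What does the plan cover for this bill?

£4,043.25

£2,050 of the £4,600 deductible is already met, leaving £2,550.
That leaves £7,941 − £2,550 = £5,391 for coinsurance.
Coinsurance: £5,391 × 25% = £1,347.75.
So the patient owes £2,550 + £1,347.75 = £3,897.75.
Insurer pays the balance: £7,941 − £3,897.75 = £4,043.25.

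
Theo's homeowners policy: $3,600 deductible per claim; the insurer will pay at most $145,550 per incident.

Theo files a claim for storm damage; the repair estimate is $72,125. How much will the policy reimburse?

$68,525

Less the $3,600 deductible: $72,125 − $3,600 = $68,525.
That's under the $145,550 cap, so the insurer reimburses the full $68,525.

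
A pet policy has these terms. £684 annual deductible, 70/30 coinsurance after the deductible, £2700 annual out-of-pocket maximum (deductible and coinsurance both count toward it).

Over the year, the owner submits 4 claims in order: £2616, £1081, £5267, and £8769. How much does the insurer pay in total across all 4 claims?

Claim 1 (£2616): deductible takes £684, £1932 remains; coinsurance £1932 × 30% = £579.60. Owner owes £1263.60 (running OOP £1263.60). Insurer: £2616 − £1263.60 = £1352.40.
Claim 2 (£1081): deductible already satisfied, so owner's share is 30% × £1081 = £324.30. Owner pays £324.30; OOP now £1587.90. Plan pays £1081 − £324.30 = £756.70.
Claim 3 (£5267): 30% coinsurance on £5267 = £1580.10. That would push OOP to £3168, over the £2700 cap, so owner pays £2700 − £1587.90 = £1112.10. Plan pays £5267 − £1112.10 = £4154.90.
Claim 4 (£8769): 30% coinsurance on £8769 = £2630.70. Adding that to £2700 gives £5330.70, past the £2700 cap; owner pays only £2700 − £2700 = £0. Plan pays £8769 − £0 = £8769.
Insurer total: £1352.40 + £756.70 + £4154.90 + £8769 = £15033.

£15033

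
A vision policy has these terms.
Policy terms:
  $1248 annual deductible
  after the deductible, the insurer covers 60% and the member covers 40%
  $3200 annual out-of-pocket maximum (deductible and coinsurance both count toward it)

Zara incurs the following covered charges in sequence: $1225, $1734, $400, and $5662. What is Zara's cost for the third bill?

Claim 1 ($1225): all of it applies to the deductible. Member owes $1225 (running OOP $1225).
Claim 2 ($1734): $23 finishes the deductible; $1711 goes to coinsurance; coinsurance $1711 × 40% = $684.40. Member owes $707.40 (running OOP $1932.40).
Claim 3 ($400): 40% coinsurance on $400 = $160. Cost to member: $160. OOP to date $2092.40.

$160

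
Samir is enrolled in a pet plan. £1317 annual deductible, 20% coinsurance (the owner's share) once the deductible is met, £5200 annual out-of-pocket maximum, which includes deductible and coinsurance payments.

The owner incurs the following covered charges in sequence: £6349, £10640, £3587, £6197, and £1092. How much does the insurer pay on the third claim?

£2869.60

Bill 1, £6349: £1317 finishes the deductible; £5032 goes to coinsurance; coinsurance £5032 × 20% = £1006.40. Cost to owner: £2323.40. OOP to date £2323.40. Insurer: £6349 − £2323.40 = £4025.60.
Bill 2, £10640: deductible met; 20% of £10640 = £2128. Owner owes £2128 (running OOP £4451.40). Insurer: £10640 − £2128 = £8512.
Bill 3, £3587: 20% coinsurance on £3587 = £717.40. Owner pays £717.40; OOP now £5168.80. Plan pays £3587 − £717.40 = £2869.60.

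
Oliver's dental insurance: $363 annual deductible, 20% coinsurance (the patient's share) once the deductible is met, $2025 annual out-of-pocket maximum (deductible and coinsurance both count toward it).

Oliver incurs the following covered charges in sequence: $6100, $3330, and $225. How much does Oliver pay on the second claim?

$514.60

Bill 1, $6100: $363 to deductible, leaving $5737; 20% of $5737 = $1147.40. Patient pays $1510.40; OOP now $1510.40.
Bill 2, $3330: deductible already satisfied, so patient's share is 20% × $3330 = $666. OOP would hit $2176.40 > $2025, so the cap limits the patient to $2025 − $1510.40 = $514.60.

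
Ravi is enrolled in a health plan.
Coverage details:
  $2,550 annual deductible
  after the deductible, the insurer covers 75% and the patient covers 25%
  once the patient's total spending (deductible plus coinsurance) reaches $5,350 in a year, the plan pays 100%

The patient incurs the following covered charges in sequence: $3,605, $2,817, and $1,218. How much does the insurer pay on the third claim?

$913.50

Claim 1 ($3,605): deductible takes $2,550, $1,055 remains; 25% of $1,055 = $263.75. Patient pays $2,813.75; OOP now $2,813.75. Insurer: $3,605 − $2,813.75 = $791.25.
Claim 2 ($2,817): deductible already satisfied, so patient's share is 25% × $2,817 = $704.25. Cost to patient: $704.25. OOP to date $3,518. Insurer: $2,817 − $704.25 = $2,112.75.
Claim 3 ($1,218): deductible met; 25% of $1,218 = $304.50. Patient pays $304.50; OOP now $3,822.50. Insurer: $1,218 − $304.50 = $913.50.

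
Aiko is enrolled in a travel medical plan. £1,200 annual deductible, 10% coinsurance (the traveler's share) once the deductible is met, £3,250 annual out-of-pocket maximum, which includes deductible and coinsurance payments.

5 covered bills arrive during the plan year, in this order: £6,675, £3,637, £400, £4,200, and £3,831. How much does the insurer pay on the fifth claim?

£3,447.90

Claim 1 — £6,675: £1,200 finishes the deductible; £5,475 goes to coinsurance; coinsurance £5,475 × 10% = £547.50. Cost to traveler: £1,747.50. OOP to date £1,747.50. Plan pays £6,675 − £1,747.50 = £4,927.50.
Claim 2 — £3,637: deductible met; 10% of £3,637 = £363.70. Traveler pays £363.70; OOP now £2,111.20. Insurer: £3,637 − £363.70 = £3,273.30.
Claim 3 — £400: deductible already satisfied, so traveler's share is 10% × £400 = £40. Traveler pays £40; OOP now £2,151.20. Plan pays £400 − £40 = £360.
Claim 4 — £4,200: 10% coinsurance on £4,200 = £420. Traveler owes £420 (running OOP £2,571.20). Plan pays £4,200 − £420 = £3,780.
Claim 5 — £3,831: deductible met; 10% of £3,831 = £383.10. Traveler pays £383.10; OOP now £2,954.30. Plan pays £3,831 − £383.10 = £3,447.90.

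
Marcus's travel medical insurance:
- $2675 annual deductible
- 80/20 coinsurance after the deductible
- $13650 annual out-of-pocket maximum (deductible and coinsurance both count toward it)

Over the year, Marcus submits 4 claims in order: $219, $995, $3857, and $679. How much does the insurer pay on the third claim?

Bill 1, $219: all of it applies to the deductible. Traveler pays $219; OOP now $219. Insurer: $219 − $219 = $0.
Bill 2, $995: entire amount goes to the deductible. Traveler owes $995 (running OOP $1214). Insurer: $995 − $995 = $0.
Bill 3, $3857: $1461 finishes the deductible; $2396 goes to coinsurance; 20% of $2396 = $479.20. Traveler pays $1940.20; OOP now $3154.20. Insurer: $3857 − $1940.20 = $1916.80.

$1916.80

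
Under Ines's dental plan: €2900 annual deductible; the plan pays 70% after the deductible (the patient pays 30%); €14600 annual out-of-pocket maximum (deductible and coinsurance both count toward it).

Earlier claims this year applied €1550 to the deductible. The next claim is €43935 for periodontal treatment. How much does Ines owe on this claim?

Remaining deductible: €2900 − €1550 = €1350.
The remaining €42585 (= €43935 − €1350) moves to coinsurance.
Coinsurance: €42585 × 30% = €12775.50.
That puts the patient's cost at €1350 + €12775.50 = €14125.50 before any cap.
Year-to-date out-of-pocket would reach €1550 + €14125.50 = €15675.50, above the €14600 maximum, so the patient pays only €14600 − €1550 = €13050.

€13050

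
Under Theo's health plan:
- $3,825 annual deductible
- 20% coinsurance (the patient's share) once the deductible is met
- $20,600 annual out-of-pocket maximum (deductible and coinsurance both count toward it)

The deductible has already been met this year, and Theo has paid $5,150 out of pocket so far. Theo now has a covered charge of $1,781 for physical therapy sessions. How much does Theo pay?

The deductible is already satisfied, so the full bill goes to coinsurance.
20% of $1,781 = $356.20 falls to the patient.
Total out-of-pocket so far would be $5,150 + $356.20 = $5,506.20, below the $20,600 cap — no reduction.

$356.20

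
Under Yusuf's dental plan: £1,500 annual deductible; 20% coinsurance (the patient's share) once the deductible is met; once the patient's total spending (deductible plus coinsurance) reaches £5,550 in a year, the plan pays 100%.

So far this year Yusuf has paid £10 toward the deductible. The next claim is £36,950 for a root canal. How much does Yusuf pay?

Deductible still to meet: £1,500 − £10 = £1,490.
After the £1,490 deductible portion, £36,950 − £1,490 = £35,460 is subject to coinsurance.
20% of £35,460 = £7,092 falls to the patient.
That puts the patient's cost at £1,490 + £7,092 = £8,582 before any cap.
Year-to-date out-of-pocket would reach £10 + £8,582 = £8,592, above the £5,550 maximum, so the patient pays only £5,550 − £10 = £5,540.

£5,540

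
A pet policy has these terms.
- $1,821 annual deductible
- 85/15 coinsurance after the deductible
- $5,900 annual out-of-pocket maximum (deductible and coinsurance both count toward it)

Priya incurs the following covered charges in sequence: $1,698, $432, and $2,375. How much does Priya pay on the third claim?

#1 ($1,698): fully absorbed by the deductible. Owner owes $1,698 (running OOP $1,698).
#2 ($432): $123 to deductible, leaving $309; owner's 15% is $46.35. Owner owes $169.35 (running OOP $1,867.35).
#3 ($2,375): 15% coinsurance on $2,375 = $356.25. Owner pays $356.25; OOP now $2,223.60.

$356.25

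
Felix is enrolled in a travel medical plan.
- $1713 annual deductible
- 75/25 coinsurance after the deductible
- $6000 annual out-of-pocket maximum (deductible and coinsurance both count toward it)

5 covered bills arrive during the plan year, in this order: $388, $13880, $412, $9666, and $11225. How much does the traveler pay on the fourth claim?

Claim 1 ($388): fully absorbed by the deductible. Traveler owes $388 (running OOP $388).
Claim 2 ($13880): $1325 to deductible, leaving $12555; coinsurance $12555 × 25% = $3138.75. Traveler owes $4463.75 (running OOP $4851.75).
Claim 3 ($412): deductible already satisfied, so traveler's share is 25% × $412 = $103. Cost to traveler: $103. OOP to date $4954.75.
Claim 4 ($9666): deductible already satisfied, so traveler's share is 25% × $9666 = $2416.50. Adding that to $4954.75 gives $7371.25, past the $6000 cap; traveler pays only $6000 − $4954.75 = $1045.25.

$1045.25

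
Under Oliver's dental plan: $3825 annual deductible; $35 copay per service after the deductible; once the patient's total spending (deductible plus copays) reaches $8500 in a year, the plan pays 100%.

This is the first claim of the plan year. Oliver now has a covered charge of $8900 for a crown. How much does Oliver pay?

$3860

The full $3825 deductible is still open; $3825 of this bill applies to it.
After the $3825 deductible portion, $8900 − $3825 = $5075 is subject to the copay.
Copay on this service: $35.
Patient responsibility before any cap: $3825 + $35 = $3860.
Year-to-date out-of-pocket becomes $0 + $3860 = $3860, still under the $8500 maximum, so no cap applies.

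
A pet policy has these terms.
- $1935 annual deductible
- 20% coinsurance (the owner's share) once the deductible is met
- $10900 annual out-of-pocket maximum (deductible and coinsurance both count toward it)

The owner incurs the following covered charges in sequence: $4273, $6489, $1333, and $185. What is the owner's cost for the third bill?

Claim 1 — $4273: $1935 to deductible, leaving $2338; 20% of $2338 = $467.60. Owner pays $2402.60; OOP now $2402.60.
Claim 2 — $6489: 20% coinsurance on $6489 = $1297.80. Owner pays $1297.80; OOP now $3700.40.
Claim 3 — $1333: 20% coinsurance on $1333 = $266.60. Owner pays $266.60; OOP now $3967.

$266.60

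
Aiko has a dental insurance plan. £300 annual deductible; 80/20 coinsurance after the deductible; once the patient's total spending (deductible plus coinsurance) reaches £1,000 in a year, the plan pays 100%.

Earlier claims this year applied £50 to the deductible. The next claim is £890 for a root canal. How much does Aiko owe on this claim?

£378

£50 of the £300 deductible is already met, leaving £250.
After the £250 deductible portion, £890 − £250 = £640 is subject to coinsurance.
Patient's 20% share of £640 is £128.
So the patient owes £250 + £128 = £378 before any cap.
Year-to-date out-of-pocket becomes £50 + £378 = £428, still under the £1,000 maximum, so no cap applies.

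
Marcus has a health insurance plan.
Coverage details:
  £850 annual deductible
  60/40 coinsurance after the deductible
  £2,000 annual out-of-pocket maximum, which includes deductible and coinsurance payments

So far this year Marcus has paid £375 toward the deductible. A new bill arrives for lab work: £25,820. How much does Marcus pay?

£1,625

Deductible still to meet: £850 − £375 = £475.
That leaves £25,820 − £475 = £25,345 for coinsurance.
40% of £25,345 = £10,138 falls to the patient.
That puts the patient's cost at £475 + £10,138 = £10,613 before any cap.
Year-to-date out-of-pocket would reach £375 + £10,613 = £10,988, above the £2,000 maximum, so the patient pays only £2,000 − £375 = £1,625.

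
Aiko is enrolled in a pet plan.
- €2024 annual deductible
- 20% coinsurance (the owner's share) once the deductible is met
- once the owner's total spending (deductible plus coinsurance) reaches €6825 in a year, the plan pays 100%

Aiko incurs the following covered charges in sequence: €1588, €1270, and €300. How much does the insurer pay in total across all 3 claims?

Claim 1 (€1588): entire amount goes to the deductible. Owner owes €1588 (running OOP €1588). Insurer: €1588 − €1588 = €0.
Claim 2 (€1270): deductible takes €436, €834 remains; coinsurance €834 × 20% = €166.80. Cost to owner: €602.80. OOP to date €2190.80. Plan pays €1270 − €602.80 = €667.20.
Claim 3 (€300): deductible met; 20% of €300 = €60. Cost to owner: €60. OOP to date €2250.80. Insurer: €300 − €60 = €240.
Insurer total = bills − owner's total = €3158 − €2250.80 = €907.20.

€907.20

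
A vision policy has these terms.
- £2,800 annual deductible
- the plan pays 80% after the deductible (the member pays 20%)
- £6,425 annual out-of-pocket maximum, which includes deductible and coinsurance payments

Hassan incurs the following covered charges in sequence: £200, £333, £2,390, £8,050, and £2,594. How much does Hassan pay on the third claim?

£2,291.60

#1 (£200): all of it applies to the deductible. Cost to member: £200. OOP to date £200.
#2 (£333): entire amount goes to the deductible. Cost to member: £333. OOP to date £533.
#3 (£2,390): £2,267 to deductible, leaving £123; 20% of £123 = £24.60. Member owes £2,291.60 (running OOP £2,824.60).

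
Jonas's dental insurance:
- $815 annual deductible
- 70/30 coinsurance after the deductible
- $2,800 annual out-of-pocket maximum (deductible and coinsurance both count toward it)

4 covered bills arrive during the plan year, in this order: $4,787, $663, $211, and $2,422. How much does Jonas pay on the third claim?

Claim 1 — $4,787: deductible takes $815, $3,972 remains; coinsurance $3,972 × 30% = $1,191.60. Cost to patient: $2,006.60. OOP to date $2,006.60.
Claim 2 — $663: deductible met; 30% of $663 = $198.90. Cost to patient: $198.90. OOP to date $2,205.50.
Claim 3 — $211: deductible already satisfied, so patient's share is 30% × $211 = $63.30. Cost to patient: $63.30. OOP to date $2,268.80.

$63.30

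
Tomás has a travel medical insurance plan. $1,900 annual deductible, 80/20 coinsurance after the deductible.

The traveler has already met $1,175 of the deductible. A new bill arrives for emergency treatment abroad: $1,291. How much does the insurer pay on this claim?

Remaining deductible: $1,900 − $1,175 = $725.
The remaining $566 (= $1,291 − $725) moves to coinsurance.
Traveler's 20% share of $566 is $113.20.
So the traveler owes $725 + $113.20 = $838.20.
The insurer covers the remainder: $1,291 − $838.20 = $452.80.

$452.80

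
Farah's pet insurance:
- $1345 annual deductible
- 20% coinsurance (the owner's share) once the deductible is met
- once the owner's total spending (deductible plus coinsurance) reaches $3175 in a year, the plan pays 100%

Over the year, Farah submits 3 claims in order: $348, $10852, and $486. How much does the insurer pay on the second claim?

$8025

#1 ($348): fully absorbed by the deductible. Owner owes $348 (running OOP $348). Insurer: $348 − $348 = $0.
#2 ($10852): deductible takes $997, $9855 remains; owner's 20% is $1971. Deductible plus coinsurance: $997 + $1971 = $2968. OOP would hit $3316 > $3175, so the cap limits the owner to $3175 − $348 = $2827. Plan pays $10852 − $2827 = $8025.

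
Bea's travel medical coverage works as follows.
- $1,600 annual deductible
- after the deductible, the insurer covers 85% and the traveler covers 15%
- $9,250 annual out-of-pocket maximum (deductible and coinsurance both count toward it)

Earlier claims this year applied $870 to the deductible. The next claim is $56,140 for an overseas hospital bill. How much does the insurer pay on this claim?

Remaining deductible: $1,600 − $870 = $730.
That leaves $56,140 − $730 = $55,410 for coinsurance.
15% of $55,410 = $8,311.50 falls to the traveler.
So the traveler owes $730 + $8,311.50 = $9,041.50 before any cap.
Adding $9,041.50 to the $870 already spent would give $9,911.50, which exceeds the $9,250 cap; the traveler pays just $9,250 − $870 = $8,380.
The insurer covers the remainder: $56,140 − $8,380 = $47,760.

$47,760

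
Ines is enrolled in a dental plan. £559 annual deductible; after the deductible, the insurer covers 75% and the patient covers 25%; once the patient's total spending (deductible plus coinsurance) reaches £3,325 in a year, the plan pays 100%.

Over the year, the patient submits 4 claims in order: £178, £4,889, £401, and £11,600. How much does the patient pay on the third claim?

£100.25

#1 (£178): all of it applies to the deductible. Patient pays £178; OOP now £178.
#2 (£4,889): deductible takes £381, £4,508 remains; coinsurance £4,508 × 25% = £1,127. Patient owes £1,508 (running OOP £1,686).
#3 (£401): 25% coinsurance on £401 = £100.25. Patient pays £100.25; OOP now £1,786.25.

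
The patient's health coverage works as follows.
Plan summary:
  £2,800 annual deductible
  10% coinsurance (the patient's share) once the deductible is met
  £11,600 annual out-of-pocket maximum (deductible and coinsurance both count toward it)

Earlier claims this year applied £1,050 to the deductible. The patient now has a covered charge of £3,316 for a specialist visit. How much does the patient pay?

Remaining deductible: £2,800 − £1,050 = £1,750.
The remaining £1,566 (= £3,316 − £1,750) moves to coinsurance.
10% of £1,566 = £156.60 falls to the patient.
So the patient owes £1,750 + £156.60 = £1,906.60 before any cap.
Cumulative spending £1,050 + £1,906.60 = £2,956.60 stays under the £11,600 maximum.

£1,906.60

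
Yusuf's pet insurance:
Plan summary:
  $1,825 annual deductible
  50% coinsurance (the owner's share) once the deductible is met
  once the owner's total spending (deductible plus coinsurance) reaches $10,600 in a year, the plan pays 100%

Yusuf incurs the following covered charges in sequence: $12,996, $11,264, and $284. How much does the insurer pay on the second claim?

Bill 1, $12,996: $1,825 finishes the deductible; $11,171 goes to coinsurance; coinsurance $11,171 × 50% = $5,585.50. Owner owes $7,410.50 (running OOP $7,410.50). Plan pays $12,996 − $7,410.50 = $5,585.50.
Bill 2, $11,264: deductible already satisfied, so owner's share is 50% × $11,264 = $5,632. Adding that to $7,410.50 gives $13,042.50, past the $10,600 cap; owner pays only $10,600 − $7,410.50 = $3,189.50. Plan pays $11,264 − $3,189.50 = $8,074.50.

$8,074.50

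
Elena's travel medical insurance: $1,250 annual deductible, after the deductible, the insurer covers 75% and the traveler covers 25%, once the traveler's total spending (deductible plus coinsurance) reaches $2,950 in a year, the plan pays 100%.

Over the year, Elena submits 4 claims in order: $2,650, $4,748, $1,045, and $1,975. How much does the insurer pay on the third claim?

Claim 1 — $2,650: deductible takes $1,250, $1,400 remains; traveler's 25% is $350. Cost to traveler: $1,600. OOP to date $1,600. Insurer: $2,650 − $1,600 = $1,050.
Claim 2 — $4,748: 25% coinsurance on $4,748 = $1,187. Cost to traveler: $1,187. OOP to date $2,787. Plan pays $4,748 − $1,187 = $3,561.
Claim 3 — $1,045: deductible met; 25% of $1,045 = $261.25. OOP would hit $3,048.25 > $2,950, so the cap limits the traveler to $2,950 − $2,787 = $163. Plan pays $1,045 − $163 = $882.

$882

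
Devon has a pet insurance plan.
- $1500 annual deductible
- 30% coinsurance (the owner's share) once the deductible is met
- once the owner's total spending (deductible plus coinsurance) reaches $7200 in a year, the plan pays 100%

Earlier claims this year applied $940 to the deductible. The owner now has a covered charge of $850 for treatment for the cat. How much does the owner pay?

$940 of the $1500 deductible is already met, leaving $560.
That leaves $850 − $560 = $290 for coinsurance.
Owner's 30% share of $290 is $87.
Owner responsibility before any cap: $560 + $87 = $647.
Cumulative spending $940 + $647 = $1587 stays under the $7200 maximum.

$647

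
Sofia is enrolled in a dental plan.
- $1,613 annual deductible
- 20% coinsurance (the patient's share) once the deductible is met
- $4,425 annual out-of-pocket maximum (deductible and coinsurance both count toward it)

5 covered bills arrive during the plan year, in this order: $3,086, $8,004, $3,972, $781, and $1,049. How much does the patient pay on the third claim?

Claim 1 ($3,086): deductible takes $1,613, $1,473 remains; 20% of $1,473 = $294.60. Patient pays $1,907.60; OOP now $1,907.60.
Claim 2 ($8,004): deductible already satisfied, so patient's share is 20% × $8,004 = $1,600.80. Cost to patient: $1,600.80. OOP to date $3,508.40.
Claim 3 ($3,972): deductible already satisfied, so patient's share is 20% × $3,972 = $794.40. Patient owes $794.40 (running OOP $4,302.80).

$794.40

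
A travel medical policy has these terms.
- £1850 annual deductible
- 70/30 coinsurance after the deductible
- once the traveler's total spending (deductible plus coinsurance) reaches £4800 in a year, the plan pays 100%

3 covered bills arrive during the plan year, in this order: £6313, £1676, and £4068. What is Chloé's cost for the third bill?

£1108.30

Claim 1 — £6313: £1850 finishes the deductible; £4463 goes to coinsurance; coinsurance £4463 × 30% = £1338.90. Traveler owes £3188.90 (running OOP £3188.90).
Claim 2 — £1676: deductible met; 30% of £1676 = £502.80. Cost to traveler: £502.80. OOP to date £3691.70.
Claim 3 — £4068: deductible already satisfied, so traveler's share is 30% × £4068 = £1220.40. That would push OOP to £4912.10, over the £4800 cap, so traveler pays £4800 − £3691.70 = £1108.30.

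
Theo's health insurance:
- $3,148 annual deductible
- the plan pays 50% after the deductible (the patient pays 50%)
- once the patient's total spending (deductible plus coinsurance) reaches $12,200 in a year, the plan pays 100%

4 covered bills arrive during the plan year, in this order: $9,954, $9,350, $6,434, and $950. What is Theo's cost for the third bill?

$974

Claim 1 — $9,954: deductible takes $3,148, $6,806 remains; 50% of $6,806 = $3,403. Cost to patient: $6,551. OOP to date $6,551.
Claim 2 — $9,350: 50% coinsurance on $9,350 = $4,675. Cost to patient: $4,675. OOP to date $11,226.
Claim 3 — $6,434: 50% coinsurance on $6,434 = $3,217. Adding that to $11,226 gives $14,443, past the $12,200 cap; patient pays only $12,200 − $11,226 = $974.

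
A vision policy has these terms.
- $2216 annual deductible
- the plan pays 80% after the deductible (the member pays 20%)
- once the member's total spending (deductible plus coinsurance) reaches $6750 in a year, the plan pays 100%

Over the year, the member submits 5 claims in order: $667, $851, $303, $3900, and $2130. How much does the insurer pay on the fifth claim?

$1704

#1 ($667): entire amount goes to the deductible. Cost to member: $667. OOP to date $667. Insurer: $667 − $667 = $0.
#2 ($851): entire amount goes to the deductible. Cost to member: $851. OOP to date $1518. Insurer: $851 − $851 = $0.
#3 ($303): fully absorbed by the deductible. Cost to member: $303. OOP to date $1821. Insurer: $303 − $303 = $0.
#4 ($3900): $395 to deductible, leaving $3505; 20% of $3505 = $701. Cost to member: $1096. OOP to date $2917. Insurer: $3900 − $1096 = $2804.
#5 ($2130): deductible met; 20% of $2130 = $426. Member pays $426; OOP now $3343. Insurer: $2130 − $426 = $1704.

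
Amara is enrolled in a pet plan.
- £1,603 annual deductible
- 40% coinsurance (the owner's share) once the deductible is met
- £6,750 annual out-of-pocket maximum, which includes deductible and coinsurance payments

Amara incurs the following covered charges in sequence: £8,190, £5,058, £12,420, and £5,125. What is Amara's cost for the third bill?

Claim 1 — £8,190: £1,603 finishes the deductible; £6,587 goes to coinsurance; 40% of £6,587 = £2,634.80. Owner owes £4,237.80 (running OOP £4,237.80).
Claim 2 — £5,058: deductible met; 40% of £5,058 = £2,023.20. Owner pays £2,023.20; OOP now £6,261.
Claim 3 — £12,420: 40% coinsurance on £12,420 = £4,968. OOP would hit £11,229 > £6,750, so the cap limits the owner to £6,750 − £6,261 = £489.

£489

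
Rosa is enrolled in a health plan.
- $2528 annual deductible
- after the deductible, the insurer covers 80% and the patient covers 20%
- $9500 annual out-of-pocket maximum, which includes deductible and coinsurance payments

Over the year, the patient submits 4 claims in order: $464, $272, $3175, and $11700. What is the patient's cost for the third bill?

$2068.60

#1 ($464): all of it applies to the deductible. Patient pays $464; OOP now $464.
#2 ($272): entire amount goes to the deductible. Cost to patient: $272. OOP to date $736.
#3 ($3175): deductible takes $1792, $1383 remains; 20% of $1383 = $276.60. Patient pays $2068.60; OOP now $2804.60.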